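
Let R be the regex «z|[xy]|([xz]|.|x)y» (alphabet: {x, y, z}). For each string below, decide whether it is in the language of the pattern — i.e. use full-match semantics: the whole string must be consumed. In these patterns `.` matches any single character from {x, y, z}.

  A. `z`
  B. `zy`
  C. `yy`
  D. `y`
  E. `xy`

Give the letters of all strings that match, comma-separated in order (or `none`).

A, B, C, D, E

A → match
B → match
C → match
D → match
E → match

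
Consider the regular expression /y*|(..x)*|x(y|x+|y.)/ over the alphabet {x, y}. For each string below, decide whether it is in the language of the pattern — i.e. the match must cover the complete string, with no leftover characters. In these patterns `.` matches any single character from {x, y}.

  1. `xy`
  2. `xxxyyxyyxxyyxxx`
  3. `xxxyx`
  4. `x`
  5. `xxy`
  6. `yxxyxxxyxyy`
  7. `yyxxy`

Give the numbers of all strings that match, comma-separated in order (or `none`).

1 → match
2 → no match
3 → no match
4 → no match
5 → no match
6 → no match
7 → no match

1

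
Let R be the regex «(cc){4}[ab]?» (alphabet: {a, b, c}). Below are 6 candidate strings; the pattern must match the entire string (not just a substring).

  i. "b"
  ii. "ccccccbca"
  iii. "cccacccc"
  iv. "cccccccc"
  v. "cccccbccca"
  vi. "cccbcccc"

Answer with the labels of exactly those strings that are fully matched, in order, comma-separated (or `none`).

i → no match — must start with "cc"
ii → no match
iii → no match
iv → match
v → no match
vi → no match

iv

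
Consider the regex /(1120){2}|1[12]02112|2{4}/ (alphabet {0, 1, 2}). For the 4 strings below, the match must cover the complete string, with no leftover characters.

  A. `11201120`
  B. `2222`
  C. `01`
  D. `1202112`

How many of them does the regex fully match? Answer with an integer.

A → match
B → match
C → no match
D → match
Total matched: 3

3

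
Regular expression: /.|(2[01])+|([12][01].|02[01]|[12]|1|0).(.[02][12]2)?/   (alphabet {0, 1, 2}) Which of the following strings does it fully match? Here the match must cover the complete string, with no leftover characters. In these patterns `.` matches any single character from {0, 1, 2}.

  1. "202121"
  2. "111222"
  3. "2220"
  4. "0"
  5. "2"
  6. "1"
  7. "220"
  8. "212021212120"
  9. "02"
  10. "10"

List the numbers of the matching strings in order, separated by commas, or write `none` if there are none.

1, 2, 4, 5, 6, 8, 9, 10

1 → match
2 → match
3 → no match
4 → match
5 → match
6 → match
7 → no match
8 → match
9 → match
10 → match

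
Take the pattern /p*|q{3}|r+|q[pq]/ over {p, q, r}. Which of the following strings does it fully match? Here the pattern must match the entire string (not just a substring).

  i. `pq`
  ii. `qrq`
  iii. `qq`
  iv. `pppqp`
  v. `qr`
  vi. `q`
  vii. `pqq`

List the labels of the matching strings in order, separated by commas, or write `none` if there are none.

i. `pq` → no match
ii. `qrq` → no match
iii. `qq` → match
iv. `pppqp` → no match
v. `qr` → no match
vi. `q` → no match
vii. `pqq` → no match

iii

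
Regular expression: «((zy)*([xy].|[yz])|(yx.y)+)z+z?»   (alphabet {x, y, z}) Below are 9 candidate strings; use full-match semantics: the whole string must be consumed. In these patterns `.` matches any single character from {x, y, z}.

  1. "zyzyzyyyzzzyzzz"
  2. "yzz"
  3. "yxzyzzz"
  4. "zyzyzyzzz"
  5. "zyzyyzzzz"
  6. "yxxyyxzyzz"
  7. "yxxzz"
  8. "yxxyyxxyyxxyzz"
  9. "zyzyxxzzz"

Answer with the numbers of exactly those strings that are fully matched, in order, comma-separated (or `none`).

2, 3, 4, 5, 6, 8, 9

1 → no match
2 → match
3 → match
4 → match
5 → match
6 → match
7 → no match
8 → match
9 → match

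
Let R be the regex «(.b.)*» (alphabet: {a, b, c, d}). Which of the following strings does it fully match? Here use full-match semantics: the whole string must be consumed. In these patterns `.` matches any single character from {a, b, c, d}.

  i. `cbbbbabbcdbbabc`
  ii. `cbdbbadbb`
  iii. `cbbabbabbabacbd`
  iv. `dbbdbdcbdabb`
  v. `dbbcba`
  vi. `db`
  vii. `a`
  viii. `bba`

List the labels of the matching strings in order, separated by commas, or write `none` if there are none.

i → match
ii → match
iii → match
iv → match
v → match
vi → no match
vii → no match
viii → match

i, ii, iii, iv, v, viii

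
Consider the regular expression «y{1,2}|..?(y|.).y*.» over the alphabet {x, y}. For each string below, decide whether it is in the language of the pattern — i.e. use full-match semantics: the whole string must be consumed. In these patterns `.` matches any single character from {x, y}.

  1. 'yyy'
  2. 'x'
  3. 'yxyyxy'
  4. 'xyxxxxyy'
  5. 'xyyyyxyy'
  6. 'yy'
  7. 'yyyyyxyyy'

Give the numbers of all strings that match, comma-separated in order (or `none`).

1. 'yyy' → no match
2. 'x' → no match
3. 'yxyyxy' → no match
4. 'xyxxxxyy' → no match
5. 'xyyyyxyy' → no match
6. 'yy' → match
7. 'yyyyyxyyy' → no match

6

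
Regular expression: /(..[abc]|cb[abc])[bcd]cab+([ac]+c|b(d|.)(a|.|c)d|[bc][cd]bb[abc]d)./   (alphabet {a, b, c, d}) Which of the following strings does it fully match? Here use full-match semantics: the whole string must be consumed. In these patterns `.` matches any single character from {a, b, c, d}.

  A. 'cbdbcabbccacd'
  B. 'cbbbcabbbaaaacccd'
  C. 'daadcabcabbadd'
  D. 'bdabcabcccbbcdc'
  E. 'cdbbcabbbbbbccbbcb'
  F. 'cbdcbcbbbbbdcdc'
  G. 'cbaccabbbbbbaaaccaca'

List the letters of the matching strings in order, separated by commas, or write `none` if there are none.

A → no match
B → match
C → no match
D → no match
E → no match
F → no match
G → match

B, G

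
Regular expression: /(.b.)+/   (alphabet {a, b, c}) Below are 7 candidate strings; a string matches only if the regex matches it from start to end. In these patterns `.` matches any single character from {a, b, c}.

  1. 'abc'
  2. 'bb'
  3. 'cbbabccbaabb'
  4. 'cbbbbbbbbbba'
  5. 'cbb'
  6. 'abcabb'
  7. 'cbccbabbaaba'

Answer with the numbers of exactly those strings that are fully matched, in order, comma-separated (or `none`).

1, 3, 4, 5, 6, 7

1. 'abc' → match
2. 'bb' → no match
3. 'cbbabccbaabb' → match
4. 'cbbbbbbbbbba' → match
5. 'cbb' → match
6. 'abcabb' → match
7. 'cbccbabbaaba' → match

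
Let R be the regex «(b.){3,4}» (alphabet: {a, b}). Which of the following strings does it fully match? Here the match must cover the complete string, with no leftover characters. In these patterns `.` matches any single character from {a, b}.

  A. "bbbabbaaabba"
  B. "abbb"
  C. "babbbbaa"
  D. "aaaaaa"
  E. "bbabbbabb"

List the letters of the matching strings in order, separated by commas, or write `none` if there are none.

A → no match
B → no match — must start with "b"
C → no match
D → no match — must start with "b"
E → no match

none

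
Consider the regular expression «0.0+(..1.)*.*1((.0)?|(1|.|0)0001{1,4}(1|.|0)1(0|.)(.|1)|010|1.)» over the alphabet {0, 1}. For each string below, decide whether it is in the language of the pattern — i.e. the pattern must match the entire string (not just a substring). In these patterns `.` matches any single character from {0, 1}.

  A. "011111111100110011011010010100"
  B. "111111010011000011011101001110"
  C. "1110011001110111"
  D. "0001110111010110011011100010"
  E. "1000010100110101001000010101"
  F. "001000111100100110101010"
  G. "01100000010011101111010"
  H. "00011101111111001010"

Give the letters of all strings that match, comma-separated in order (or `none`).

H

A → no match
B → no match — must start with "0"
C → no match — must start with "0"
D → no match
E → no match — must start with "0"
F → no match
G → no match
H → match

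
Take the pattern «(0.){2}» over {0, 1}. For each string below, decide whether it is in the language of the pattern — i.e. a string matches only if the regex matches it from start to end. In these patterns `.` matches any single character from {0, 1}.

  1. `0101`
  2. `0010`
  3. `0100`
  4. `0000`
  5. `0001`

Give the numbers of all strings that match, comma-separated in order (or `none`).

1, 3, 4, 5

1. `0101` → match
2. `0010` → no match
3. `0100` → match
4. `0000` → match
5. `0001` → match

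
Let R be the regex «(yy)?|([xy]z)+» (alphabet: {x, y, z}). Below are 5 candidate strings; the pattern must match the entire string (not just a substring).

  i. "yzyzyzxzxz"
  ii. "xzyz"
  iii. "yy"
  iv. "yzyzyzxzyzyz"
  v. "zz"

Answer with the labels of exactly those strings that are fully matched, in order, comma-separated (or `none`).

i, ii, iii, iv

i. "yzyzyzxzxz" → match
ii. "xzyz" → match
iii. "yy" → match
iv. "yzyzyzxzyzyz" → match
v. "zz" → no match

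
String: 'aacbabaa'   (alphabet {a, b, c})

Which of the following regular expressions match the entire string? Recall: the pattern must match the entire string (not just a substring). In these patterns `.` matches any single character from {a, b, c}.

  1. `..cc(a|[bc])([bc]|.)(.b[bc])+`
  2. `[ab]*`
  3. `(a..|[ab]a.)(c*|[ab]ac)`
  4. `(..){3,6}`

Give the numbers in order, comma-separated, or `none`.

1 → no match
2 → no match
3 → no match
4 → match

4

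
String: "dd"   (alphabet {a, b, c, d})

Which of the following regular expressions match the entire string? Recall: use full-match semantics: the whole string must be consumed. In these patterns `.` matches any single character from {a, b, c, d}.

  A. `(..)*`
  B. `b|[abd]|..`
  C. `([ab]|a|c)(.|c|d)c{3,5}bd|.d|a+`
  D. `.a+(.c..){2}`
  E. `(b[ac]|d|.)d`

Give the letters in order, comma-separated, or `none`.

A, B, C, E

A → match
B → match
C → match
D → no match
E → match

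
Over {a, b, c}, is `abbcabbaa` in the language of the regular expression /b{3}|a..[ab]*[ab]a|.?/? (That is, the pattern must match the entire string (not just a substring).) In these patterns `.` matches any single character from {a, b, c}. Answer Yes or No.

No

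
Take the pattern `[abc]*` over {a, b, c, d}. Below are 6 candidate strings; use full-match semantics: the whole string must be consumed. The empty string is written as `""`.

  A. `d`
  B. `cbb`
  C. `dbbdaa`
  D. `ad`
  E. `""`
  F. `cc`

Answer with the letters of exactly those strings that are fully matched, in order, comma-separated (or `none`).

B, E, F

A. `d` → no match
B. `cbb` → match
C. `dbbdaa` → no match
D. `ad` → no match
E. `""` → match
F. `cc` → match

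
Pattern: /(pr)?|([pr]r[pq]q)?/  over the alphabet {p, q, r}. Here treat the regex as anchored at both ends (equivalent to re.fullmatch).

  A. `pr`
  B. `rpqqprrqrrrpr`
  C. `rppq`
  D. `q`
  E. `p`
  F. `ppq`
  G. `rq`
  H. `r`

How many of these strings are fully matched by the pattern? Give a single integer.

1

A → match
B → no match
C → no match
D → no match
E → no match
F → no match
G → no match
H → no match
Total matched: 1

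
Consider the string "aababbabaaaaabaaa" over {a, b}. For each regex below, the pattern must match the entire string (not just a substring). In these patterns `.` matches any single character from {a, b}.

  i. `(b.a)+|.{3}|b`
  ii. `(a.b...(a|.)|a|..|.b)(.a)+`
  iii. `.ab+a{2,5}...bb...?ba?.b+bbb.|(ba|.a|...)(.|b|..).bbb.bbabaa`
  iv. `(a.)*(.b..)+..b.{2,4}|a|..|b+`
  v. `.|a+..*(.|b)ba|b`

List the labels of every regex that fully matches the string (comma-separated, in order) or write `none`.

i → no match
ii → match
iii → no match
iv → no match
v → no match

ii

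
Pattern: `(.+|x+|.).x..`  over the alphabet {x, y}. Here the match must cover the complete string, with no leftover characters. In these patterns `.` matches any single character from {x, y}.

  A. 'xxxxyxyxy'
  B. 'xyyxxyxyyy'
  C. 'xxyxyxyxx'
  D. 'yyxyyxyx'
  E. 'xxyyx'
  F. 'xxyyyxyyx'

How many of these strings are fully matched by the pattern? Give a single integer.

A → no match
B → no match
C → no match
D → match
E → no match
F → no match
Total matched: 1

1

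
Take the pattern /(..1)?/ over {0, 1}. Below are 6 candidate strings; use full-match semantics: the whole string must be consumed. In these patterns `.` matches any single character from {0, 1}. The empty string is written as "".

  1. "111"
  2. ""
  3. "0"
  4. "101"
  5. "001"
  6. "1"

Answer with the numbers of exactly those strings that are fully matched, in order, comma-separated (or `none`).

1, 2, 4, 5

1 → match
2 → match
3 → no match
4 → match
5 → match
6 → no match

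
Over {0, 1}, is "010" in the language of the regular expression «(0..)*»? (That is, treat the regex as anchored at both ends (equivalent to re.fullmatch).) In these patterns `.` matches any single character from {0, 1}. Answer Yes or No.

Yes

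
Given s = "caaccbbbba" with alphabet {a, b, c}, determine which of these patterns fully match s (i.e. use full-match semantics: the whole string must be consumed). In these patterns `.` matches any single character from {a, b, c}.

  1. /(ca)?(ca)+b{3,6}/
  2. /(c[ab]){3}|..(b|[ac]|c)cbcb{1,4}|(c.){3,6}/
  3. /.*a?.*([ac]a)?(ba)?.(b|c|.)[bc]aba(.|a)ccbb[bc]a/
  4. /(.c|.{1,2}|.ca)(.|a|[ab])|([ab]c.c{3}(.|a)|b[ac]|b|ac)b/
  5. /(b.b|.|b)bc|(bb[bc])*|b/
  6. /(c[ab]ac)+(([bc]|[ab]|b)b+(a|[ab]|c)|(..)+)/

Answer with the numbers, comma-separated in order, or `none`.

6

1 → no match — must end with "b"
2 → no match
3 → no match
4 → no match
5 → no match
6 → match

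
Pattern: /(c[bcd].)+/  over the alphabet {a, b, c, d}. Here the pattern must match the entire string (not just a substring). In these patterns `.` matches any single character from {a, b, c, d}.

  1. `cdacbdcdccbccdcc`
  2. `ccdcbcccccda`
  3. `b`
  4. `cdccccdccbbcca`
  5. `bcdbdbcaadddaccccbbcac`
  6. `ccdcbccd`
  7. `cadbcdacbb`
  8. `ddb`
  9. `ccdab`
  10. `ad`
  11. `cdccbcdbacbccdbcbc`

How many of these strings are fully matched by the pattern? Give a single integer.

1 → no match
2. `ccdcbcccccda` → match
3. `b` → no match — must start with `c`
4 → no match
5 → no match — must start with `c`
6. `ccdcbccd` → no match
7. `cadbcdacbb` → no match
8. `ddb` → no match — must start with `c`
9. `ccdab` → no match
10. `ad` → no match — must start with `c`
11 → no match
Total matched: 1

1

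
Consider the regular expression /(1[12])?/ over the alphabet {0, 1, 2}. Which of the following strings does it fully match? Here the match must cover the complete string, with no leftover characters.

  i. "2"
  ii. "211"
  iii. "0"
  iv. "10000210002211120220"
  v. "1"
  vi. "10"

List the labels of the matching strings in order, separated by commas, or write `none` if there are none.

i. "2" → no match
ii. "211" → no match
iii. "0" → no match
iv → no match
v. "1" → no match
vi. "10" → no match

none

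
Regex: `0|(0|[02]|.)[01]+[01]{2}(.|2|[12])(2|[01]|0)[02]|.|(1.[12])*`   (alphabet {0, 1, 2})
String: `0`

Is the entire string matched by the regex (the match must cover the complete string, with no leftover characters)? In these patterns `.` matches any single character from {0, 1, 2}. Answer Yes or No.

Yes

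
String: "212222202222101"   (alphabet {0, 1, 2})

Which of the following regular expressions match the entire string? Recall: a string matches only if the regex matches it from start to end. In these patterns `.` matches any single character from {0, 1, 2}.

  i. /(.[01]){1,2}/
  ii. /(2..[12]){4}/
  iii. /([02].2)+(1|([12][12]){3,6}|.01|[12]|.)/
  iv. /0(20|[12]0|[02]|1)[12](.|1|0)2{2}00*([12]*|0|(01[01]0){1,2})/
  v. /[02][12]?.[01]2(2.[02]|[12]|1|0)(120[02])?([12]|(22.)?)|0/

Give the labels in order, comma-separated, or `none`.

i → no match
ii → no match
iii → match
iv → no match — must start with "0"
v → no match

iii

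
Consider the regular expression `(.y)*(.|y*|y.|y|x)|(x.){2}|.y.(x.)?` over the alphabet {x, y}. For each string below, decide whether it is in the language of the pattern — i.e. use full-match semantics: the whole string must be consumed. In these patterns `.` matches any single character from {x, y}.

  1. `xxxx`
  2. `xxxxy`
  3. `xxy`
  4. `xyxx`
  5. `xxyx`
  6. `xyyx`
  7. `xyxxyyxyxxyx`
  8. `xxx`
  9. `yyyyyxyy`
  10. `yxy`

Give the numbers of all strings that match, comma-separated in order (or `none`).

1, 4, 6

1 → match
2 → no match
3 → no match
4 → match
5 → no match
6 → match
7 → no match
8 → no match
9 → no match
10 → no match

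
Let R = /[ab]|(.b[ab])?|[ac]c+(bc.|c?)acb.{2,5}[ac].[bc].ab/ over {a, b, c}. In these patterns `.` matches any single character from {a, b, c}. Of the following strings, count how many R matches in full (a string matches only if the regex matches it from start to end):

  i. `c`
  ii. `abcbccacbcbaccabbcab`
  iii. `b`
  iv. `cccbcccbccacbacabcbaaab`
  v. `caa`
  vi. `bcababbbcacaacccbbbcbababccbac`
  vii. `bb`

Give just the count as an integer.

1

i → no match
ii → no match
iii → match
iv → no match
v → no match
vi → no match
vii → no match
Total matched: 1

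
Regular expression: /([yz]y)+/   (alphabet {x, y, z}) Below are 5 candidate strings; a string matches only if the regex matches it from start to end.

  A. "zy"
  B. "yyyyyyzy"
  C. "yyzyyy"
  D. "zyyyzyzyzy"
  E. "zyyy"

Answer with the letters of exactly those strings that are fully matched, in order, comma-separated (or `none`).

A → match
B → match
C → match
D → match
E → match

A, B, C, D, E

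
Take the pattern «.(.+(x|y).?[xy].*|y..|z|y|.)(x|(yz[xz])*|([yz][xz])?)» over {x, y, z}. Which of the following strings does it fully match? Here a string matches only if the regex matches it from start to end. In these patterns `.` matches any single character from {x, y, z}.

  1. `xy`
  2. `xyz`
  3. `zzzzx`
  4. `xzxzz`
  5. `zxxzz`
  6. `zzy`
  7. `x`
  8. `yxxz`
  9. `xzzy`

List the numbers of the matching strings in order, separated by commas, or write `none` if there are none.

1

1 → match
2 → no match
3 → no match
4 → no match
5 → no match
6 → no match
7 → no match
8 → no match
9 → no match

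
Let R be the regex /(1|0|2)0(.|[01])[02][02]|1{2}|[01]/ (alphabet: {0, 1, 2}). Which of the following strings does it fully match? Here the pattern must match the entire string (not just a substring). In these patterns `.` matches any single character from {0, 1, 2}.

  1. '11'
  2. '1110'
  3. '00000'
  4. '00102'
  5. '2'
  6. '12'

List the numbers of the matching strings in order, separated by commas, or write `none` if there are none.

1 → match
2 → no match
3 → match
4 → match
5 → no match
6 → no match

1, 3, 4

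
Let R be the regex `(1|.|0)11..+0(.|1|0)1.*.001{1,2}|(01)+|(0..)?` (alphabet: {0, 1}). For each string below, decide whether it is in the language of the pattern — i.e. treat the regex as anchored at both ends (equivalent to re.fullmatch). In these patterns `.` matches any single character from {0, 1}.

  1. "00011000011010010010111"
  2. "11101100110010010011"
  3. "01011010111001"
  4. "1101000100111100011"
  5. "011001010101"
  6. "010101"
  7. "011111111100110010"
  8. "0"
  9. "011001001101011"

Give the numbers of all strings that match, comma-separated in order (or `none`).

2, 6

1 → no match
2 → match
3 → no match
4 → no match
5 → no match
6 → match
7 → no match
8 → no match
9 → no match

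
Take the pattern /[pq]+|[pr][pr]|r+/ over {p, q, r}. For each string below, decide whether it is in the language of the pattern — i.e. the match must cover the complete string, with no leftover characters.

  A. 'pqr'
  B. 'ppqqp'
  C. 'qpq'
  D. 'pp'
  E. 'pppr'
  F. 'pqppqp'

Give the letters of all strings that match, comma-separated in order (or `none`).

A → no match
B → match
C → match
D → match
E → no match
F → match

B, C, D, F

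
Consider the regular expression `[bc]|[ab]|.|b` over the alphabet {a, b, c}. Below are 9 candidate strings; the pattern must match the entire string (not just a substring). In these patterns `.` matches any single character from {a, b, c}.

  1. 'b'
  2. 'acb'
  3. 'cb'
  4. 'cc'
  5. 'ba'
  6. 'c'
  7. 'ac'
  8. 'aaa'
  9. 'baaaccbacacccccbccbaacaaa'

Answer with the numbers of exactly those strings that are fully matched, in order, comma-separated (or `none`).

1, 6

1. 'b' → match
2. 'acb' → no match
3. 'cb' → no match
4. 'cc' → no match
5. 'ba' → no match
6. 'c' → match
7. 'ac' → no match
8. 'aaa' → no match
9 → no match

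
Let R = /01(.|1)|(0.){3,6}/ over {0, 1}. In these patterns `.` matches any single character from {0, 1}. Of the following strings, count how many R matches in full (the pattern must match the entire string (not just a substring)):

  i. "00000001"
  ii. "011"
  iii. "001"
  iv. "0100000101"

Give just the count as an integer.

3

i → match
ii → match
iii → no match
iv → match
Total matched: 3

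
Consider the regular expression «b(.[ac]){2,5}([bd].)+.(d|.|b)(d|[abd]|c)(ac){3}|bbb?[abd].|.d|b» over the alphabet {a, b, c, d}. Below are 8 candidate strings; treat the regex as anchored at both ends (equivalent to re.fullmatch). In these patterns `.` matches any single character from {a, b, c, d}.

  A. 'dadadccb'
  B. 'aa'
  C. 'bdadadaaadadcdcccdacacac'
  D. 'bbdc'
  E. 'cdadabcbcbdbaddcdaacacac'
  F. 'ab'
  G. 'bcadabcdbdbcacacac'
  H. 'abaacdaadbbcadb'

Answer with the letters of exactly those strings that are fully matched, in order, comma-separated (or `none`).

A. 'dadadccb' → no match
B. 'aa' → no match
C → match
D. 'bbdc' → match
E → no match
F. 'ab' → no match
G → match
H → no match

C, D, G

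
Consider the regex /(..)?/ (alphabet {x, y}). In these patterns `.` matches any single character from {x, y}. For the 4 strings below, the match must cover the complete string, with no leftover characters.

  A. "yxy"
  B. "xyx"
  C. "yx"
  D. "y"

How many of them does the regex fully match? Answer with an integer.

1

A → no match
B → no match
C → match
D → no match
Total matched: 1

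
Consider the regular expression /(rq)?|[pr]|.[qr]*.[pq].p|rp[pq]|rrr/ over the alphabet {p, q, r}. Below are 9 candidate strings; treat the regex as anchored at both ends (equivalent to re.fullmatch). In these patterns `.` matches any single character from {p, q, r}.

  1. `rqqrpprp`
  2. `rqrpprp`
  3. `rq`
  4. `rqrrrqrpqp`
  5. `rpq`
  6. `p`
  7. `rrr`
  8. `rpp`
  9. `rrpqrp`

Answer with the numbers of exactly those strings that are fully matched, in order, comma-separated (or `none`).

1, 2, 3, 4, 5, 6, 7, 8, 9

1 → match
2 → match
3 → match
4 → match
5 → match
6 → match
7 → match
8 → match
9 → match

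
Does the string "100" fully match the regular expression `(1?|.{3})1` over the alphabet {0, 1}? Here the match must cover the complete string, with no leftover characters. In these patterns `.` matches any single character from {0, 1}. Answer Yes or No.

Every match must end with "1", but "100" does not.

No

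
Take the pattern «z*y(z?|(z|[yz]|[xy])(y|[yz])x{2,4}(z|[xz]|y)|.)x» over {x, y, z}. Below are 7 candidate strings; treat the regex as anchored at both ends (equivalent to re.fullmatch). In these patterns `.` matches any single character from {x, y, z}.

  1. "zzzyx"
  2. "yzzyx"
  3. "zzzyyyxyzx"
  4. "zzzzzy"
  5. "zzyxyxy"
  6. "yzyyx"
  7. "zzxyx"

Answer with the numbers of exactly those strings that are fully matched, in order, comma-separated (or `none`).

1

1 → match
2 → no match
3 → no match
4 → no match — must end with "x"
5 → no match — must end with "x"
6 → no match
7 → no match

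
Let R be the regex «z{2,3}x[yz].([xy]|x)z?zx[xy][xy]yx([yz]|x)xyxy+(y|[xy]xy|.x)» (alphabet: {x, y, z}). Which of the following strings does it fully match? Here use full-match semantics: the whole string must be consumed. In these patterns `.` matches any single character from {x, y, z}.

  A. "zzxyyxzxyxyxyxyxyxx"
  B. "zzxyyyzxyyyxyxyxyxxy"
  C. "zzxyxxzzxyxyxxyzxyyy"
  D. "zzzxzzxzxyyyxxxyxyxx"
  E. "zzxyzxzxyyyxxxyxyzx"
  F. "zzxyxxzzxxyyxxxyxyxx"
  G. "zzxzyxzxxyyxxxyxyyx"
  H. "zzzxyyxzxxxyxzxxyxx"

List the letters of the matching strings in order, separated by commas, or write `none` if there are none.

A → match
B → match
C → no match
D → match
E → match
F → match
G → match
H → no match

A, B, D, E, F, G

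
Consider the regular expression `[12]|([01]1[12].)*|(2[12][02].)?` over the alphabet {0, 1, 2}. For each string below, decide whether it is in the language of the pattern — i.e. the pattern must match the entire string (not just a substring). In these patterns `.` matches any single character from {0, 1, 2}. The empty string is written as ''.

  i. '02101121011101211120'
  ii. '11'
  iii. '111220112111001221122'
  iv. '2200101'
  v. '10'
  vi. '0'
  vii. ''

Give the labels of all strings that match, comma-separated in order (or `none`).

vii

i → no match
ii. '11' → no match
iii → no match
iv. '2200101' → no match
v. '10' → no match
vi. '0' → no match
vii. '' → match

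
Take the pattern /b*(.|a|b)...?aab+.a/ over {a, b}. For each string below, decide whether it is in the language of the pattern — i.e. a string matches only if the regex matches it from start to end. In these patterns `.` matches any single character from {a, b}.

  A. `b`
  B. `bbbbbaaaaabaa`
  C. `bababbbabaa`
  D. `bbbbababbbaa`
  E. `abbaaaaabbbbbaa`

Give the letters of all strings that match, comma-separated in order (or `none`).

A → no match — must end with `a`
B → match
C → no match
D → no match
E → no match

B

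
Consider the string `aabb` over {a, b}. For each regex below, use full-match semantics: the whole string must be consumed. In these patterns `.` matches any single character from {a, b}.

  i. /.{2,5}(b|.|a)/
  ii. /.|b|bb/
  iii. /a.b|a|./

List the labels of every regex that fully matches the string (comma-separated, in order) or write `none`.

i → match
ii → no match
iii → no match

i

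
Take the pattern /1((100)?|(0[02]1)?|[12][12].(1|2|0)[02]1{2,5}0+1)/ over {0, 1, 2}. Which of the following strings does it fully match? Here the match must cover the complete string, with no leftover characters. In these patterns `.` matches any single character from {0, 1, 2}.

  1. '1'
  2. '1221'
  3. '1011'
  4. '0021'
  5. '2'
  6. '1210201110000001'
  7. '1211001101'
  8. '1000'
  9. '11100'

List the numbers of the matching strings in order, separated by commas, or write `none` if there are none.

1 → match
2 → no match
3 → no match
4 → no match — must start with '1'
5 → no match — must start with '1'
6 → match
7 → match
8 → no match
9 → no match

1, 6, 7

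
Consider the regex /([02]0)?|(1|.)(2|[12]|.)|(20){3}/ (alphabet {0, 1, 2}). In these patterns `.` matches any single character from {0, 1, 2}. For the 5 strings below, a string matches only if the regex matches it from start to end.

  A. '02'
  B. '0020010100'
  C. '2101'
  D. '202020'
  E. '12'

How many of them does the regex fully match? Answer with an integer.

3

A → match
B → no match
C → no match
D → match
E → match
Total matched: 3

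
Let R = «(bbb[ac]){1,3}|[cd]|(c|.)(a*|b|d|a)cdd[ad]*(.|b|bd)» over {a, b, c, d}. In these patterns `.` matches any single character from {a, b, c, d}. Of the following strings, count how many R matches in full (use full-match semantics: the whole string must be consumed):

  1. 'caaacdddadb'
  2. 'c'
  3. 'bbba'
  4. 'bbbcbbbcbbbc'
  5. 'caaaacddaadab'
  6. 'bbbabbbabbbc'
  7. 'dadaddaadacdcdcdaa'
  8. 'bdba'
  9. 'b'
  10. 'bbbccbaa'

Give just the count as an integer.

6

1. 'caaacdddadb' → match
2. 'c' → match
3. 'bbba' → match
4. 'bbbcbbbcbbbc' → match
5 → match
6. 'bbbabbbabbbc' → match
7 → no match
8. 'bdba' → no match
9. 'b' → no match
10. 'bbbccbaa' → no match
Total matched: 6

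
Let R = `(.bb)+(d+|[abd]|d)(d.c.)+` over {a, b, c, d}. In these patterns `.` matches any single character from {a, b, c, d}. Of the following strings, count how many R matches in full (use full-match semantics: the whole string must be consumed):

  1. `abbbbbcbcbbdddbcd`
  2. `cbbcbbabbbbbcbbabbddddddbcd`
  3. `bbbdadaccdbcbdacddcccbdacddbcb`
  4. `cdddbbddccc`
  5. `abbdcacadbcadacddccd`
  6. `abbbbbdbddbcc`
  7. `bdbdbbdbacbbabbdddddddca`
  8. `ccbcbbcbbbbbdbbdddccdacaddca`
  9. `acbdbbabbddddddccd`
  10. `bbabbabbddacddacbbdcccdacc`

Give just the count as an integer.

1

1 → no match
2 → match
3 → no match
4 → no match
5 → no match
6 → no match
7 → no match
8 → no match
9 → no match
10 → no match
Total matched: 1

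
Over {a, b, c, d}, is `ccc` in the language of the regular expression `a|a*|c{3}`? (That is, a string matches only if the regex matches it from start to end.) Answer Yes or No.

Yes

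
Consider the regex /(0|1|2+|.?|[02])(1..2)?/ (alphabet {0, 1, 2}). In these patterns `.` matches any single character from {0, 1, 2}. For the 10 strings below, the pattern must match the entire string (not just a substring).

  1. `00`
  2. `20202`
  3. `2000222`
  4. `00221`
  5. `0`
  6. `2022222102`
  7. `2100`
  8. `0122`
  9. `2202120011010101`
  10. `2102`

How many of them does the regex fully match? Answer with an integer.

1

1. `00` → no match
2. `20202` → no match
3. `2000222` → no match
4. `00221` → no match
5. `0` → match
6. `2022222102` → no match
7. `2100` → no match
8. `0122` → no match
9 → no match
10. `2102` → no match
Total matched: 1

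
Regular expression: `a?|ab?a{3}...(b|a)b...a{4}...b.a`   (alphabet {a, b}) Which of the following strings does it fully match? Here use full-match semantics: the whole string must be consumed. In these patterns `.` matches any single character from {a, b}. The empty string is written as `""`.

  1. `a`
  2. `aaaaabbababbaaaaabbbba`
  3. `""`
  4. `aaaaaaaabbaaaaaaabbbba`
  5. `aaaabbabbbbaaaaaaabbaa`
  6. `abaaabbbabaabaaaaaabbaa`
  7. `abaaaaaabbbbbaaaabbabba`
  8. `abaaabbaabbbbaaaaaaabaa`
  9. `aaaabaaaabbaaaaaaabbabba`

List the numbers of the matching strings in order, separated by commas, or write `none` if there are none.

1 → match
2 → match
3 → match
4 → match
5 → match
6 → match
7 → match
8 → match
9 → no match

1, 2, 3, 4, 5, 6, 7, 8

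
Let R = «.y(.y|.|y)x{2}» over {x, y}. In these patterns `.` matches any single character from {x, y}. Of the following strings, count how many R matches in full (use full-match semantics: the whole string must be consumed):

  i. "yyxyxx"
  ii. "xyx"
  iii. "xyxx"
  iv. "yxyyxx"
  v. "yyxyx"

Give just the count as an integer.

1

i → match
ii → no match
iii → no match
iv → no match
v → no match
Total matched: 1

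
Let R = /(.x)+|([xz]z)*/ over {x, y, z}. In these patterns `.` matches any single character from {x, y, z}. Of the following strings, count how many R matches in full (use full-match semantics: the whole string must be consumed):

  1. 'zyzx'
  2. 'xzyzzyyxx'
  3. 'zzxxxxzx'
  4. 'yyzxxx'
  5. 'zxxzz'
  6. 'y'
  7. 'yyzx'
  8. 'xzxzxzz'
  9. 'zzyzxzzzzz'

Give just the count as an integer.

1 → no match
2 → no match
3 → no match
4 → no match
5 → no match
6 → no match
7 → no match
8 → no match
9 → no match
Total matched: 0

0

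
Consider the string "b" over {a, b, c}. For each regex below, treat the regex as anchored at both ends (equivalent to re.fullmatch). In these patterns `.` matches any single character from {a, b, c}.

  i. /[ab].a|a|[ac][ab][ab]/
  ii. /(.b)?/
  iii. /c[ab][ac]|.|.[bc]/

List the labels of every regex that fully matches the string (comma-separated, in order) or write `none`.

i → no match
ii → no match
iii → match

iii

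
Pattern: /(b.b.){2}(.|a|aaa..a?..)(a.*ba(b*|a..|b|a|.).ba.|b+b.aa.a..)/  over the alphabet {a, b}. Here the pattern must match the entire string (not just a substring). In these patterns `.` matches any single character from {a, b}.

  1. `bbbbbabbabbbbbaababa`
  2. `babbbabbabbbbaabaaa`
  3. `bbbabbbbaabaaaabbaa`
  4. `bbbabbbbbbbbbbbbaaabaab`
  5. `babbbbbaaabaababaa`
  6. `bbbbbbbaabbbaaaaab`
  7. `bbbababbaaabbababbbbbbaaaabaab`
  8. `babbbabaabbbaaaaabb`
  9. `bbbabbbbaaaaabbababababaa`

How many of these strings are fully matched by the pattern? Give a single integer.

1 → match
2 → match
3 → match
4 → match
5 → no match
6 → match
7 → no match
8 → match
9 → match
Total matched: 7

7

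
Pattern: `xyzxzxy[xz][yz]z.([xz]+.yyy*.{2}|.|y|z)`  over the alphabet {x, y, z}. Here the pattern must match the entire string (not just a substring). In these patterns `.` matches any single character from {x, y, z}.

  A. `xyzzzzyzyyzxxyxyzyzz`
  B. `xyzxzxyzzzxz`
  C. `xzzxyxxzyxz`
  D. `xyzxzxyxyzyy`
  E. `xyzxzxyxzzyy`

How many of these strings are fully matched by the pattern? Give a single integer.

A → no match — must start with `xyzxzxy`
B → match
C → no match — must start with `xyzxzxy`
D → match
E → match
Total matched: 3

3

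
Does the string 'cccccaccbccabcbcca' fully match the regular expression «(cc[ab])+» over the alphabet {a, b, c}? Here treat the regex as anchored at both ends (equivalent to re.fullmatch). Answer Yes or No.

No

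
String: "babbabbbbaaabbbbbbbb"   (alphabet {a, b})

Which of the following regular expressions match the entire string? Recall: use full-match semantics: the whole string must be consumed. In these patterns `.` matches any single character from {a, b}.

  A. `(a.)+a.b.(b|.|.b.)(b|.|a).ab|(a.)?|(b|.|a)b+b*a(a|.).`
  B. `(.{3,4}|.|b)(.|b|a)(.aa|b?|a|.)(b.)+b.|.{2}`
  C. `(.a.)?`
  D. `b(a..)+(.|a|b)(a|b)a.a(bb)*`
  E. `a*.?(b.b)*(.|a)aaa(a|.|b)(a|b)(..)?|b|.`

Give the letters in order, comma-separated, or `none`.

A → no match
B → no match
C → no match
D → match
E → no match

D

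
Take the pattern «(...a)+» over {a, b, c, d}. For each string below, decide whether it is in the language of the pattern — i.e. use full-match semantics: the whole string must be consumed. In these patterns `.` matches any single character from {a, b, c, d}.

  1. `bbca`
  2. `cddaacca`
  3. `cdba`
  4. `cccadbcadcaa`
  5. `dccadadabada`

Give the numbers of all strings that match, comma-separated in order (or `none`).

1 → match
2 → match
3 → match
4 → match
5 → match

1, 2, 3, 4, 5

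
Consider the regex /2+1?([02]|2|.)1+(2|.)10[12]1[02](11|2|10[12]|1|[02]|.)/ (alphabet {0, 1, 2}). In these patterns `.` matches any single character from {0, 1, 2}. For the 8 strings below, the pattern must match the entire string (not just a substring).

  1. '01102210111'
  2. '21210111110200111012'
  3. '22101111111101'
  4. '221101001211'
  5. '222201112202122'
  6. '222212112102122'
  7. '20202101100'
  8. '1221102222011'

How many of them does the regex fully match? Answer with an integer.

1 → no match — must start with '2'
2 → no match
3 → no match
4 → no match
5 → no match
6 → match
7 → no match
8 → no match — must start with '2'
Total matched: 1

1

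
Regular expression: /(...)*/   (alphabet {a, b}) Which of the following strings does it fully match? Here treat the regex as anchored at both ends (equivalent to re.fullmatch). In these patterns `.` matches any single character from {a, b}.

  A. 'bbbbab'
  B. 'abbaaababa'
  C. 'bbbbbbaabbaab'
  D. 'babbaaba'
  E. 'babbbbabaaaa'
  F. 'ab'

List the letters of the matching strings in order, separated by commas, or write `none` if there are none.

A → match
B → no match
C → no match
D → no match
E → match
F → no match

A, E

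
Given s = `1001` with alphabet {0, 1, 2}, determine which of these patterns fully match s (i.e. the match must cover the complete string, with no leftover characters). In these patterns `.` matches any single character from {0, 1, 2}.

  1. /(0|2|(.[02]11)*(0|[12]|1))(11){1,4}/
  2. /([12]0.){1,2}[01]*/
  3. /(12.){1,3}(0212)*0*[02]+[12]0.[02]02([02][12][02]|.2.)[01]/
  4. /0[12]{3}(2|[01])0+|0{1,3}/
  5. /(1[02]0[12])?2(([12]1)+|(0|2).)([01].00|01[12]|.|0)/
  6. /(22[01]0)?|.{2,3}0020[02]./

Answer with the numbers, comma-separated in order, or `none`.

2

1 → no match — must end with `11`
2 → match
3 → no match — must start with `12`
4 → no match — must start with `0`
5 → no match
6 → no match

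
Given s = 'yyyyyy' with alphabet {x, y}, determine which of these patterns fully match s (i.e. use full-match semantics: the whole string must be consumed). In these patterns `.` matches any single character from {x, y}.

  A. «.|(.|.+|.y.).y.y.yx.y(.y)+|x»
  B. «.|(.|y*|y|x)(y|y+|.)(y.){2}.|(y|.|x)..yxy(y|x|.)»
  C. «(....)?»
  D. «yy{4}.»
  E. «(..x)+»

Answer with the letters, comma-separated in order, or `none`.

A → no match
B → match
C → no match
D → match
E → no match — must end with 'x'

B, D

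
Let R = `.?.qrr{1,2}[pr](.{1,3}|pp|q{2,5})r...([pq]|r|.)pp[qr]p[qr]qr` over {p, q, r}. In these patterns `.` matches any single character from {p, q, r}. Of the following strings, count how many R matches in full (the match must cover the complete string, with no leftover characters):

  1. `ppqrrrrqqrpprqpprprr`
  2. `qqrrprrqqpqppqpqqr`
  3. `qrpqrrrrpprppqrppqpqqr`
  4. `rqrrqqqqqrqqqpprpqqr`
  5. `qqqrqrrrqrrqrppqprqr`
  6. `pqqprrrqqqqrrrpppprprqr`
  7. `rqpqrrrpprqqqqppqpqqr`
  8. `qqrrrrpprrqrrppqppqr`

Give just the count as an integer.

1

1 → no match — must end with `qr`
2 → match
3 → no match
4 → no match
5 → no match
6 → no match
7 → no match
8 → no match
Total matched: 1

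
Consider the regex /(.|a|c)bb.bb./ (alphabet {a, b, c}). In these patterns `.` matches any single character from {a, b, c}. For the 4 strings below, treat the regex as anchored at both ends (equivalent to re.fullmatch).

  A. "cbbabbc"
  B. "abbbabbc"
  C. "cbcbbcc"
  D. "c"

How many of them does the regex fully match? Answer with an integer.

1

A → match
B → no match
C → no match
D → no match
Total matched: 1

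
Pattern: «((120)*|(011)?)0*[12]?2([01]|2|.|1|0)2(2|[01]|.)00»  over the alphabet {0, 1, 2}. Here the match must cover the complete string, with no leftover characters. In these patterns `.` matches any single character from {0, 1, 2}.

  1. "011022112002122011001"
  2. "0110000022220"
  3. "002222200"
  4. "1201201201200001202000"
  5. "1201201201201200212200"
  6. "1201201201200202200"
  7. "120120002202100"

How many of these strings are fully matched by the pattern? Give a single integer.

5

1 → no match — must end with "00"
2 → no match — must end with "00"
3 → match
4 → match
5 → match
6 → match
7 → match
Total matched: 5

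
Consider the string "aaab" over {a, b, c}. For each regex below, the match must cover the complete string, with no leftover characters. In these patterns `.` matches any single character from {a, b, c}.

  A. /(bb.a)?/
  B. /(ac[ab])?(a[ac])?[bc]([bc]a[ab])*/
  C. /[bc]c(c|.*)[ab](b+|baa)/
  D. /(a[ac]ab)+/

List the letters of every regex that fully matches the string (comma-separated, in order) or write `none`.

D

A → no match
B → no match
C → no match
D → match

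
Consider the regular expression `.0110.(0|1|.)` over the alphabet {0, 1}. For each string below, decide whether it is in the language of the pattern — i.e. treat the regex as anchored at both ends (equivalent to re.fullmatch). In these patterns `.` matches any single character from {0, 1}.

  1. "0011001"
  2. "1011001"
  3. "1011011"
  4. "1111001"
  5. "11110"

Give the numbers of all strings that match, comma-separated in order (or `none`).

1 → match
2 → match
3 → match
4 → no match
5 → no match

1, 2, 3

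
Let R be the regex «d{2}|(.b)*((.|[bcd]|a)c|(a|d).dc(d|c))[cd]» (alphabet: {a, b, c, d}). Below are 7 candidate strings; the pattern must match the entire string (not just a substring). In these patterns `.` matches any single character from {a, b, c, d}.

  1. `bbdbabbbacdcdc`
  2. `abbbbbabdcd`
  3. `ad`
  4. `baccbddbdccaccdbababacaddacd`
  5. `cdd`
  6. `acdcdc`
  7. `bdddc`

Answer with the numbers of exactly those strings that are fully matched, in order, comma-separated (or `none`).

1, 2, 6

1 → match
2 → match
3 → no match
4 → no match
5 → no match
6 → match
7 → no match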